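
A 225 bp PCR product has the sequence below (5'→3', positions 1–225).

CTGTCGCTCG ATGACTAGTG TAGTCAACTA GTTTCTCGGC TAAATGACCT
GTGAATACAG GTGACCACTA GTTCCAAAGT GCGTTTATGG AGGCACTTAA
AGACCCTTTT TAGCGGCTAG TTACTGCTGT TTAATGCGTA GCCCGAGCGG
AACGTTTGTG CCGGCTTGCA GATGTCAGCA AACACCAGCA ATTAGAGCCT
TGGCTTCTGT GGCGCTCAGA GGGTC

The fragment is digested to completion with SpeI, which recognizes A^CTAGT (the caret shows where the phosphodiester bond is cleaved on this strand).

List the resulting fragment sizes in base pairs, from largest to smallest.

158, 40, 14, 13 bp

SpeI sites (ACTAGT) start at positions 14, 27, 67.
SpeI cuts after the first base of each site, so after positions 14, 27, 67.
Linear molecule, 3 cuts → 4 fragments:
  1–14 → 14 bp
  15–27 → 13 bp
  28–67 → 40 bp
  68–225 → 158 bp
Sorted largest to smallest: 158, 40, 14, 13 bp.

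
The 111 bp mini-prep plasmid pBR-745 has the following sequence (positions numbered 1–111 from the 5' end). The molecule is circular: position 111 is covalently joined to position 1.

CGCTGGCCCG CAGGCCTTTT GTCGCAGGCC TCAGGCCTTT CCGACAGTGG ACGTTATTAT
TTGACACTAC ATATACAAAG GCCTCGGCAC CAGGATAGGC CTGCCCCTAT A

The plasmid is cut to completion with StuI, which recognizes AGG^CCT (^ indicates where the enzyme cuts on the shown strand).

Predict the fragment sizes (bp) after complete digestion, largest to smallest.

46, 26, 18, 14, 7 bp

StuI sites (AGGCCT) start at positions 12, 26, 33, 79, 97.
StuI cuts after base 3 of each site, so after positions 14, 28, 35, 81, 99.
Circular molecule, 5 cuts → 5 fragments:
  15–28 → 14 bp
  29–35 → 7 bp
  36–81 → 46 bp
  82–99 → 18 bp
  100–111 then 1–14 → 12 + 14 = 26 bp
Sorted largest to smallest: 46, 26, 18, 14, 7 bp.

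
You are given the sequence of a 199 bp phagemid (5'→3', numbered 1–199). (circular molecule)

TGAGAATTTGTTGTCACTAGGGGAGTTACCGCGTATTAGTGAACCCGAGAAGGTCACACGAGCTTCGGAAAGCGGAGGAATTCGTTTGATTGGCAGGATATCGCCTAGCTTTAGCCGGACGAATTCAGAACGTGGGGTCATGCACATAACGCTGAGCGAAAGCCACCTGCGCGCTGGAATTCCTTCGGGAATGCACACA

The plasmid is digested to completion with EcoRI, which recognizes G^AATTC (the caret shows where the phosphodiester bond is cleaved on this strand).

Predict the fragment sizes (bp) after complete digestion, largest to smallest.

100, 56, 43 bp

EcoRI sites (GAATTC) start at positions 78, 121, 177.
EcoRI cuts after the first base of each site, so after positions 78, 121, 177.
Circular molecule, 3 cuts → 3 fragments:
  79–121 → 43 bp
  122–177 → 56 bp
  178–199 then 1–78 → 22 + 78 = 100 bp
Sorted largest to smallest: 100, 56, 43 bp.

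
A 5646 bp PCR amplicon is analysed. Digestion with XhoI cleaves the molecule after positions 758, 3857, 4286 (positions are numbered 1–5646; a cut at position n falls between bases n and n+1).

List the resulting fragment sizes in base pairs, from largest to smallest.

3099, 1360, 758, 429 bp

Linear molecule, 3 cuts → 4 fragments:
  758 − 0 = 758 bp
  3857 − 758 = 3099 bp
  4286 − 3857 = 429 bp
  5646 − 4286 = 1360 bp
Sorted largest to smallest: 3099, 1360, 758, 429 bp.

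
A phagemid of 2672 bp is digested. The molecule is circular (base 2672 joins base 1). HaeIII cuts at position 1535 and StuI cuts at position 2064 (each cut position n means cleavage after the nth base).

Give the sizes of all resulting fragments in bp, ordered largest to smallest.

Combined cut positions (sorted): 1535, 2064.
Circular molecule, 2 cuts → 2 fragments:
  2064 − 1535 = 529 bp
  wrap: 2672 − 2064 + 1535 = 2143 bp
Sorted largest to smallest: 2143, 529 bp.

2143, 529 bp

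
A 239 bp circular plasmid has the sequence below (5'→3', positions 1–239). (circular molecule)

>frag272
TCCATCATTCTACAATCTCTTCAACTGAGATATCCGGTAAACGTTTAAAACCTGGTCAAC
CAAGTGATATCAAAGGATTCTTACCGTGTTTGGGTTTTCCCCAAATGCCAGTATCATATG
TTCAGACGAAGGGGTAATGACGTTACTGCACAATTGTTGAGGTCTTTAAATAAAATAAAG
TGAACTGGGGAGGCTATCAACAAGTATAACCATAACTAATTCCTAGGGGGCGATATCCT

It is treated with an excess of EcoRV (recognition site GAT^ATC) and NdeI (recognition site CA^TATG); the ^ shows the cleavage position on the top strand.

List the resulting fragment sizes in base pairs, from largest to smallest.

118, 48, 37, 36 bp

EcoRV sites (GATATC) start at positions 29, 66, 232.
EcoRV cuts after base 3 of each site, so after positions 31, 68, 234.
The NdeI site (CATATG) starts at position 115.
NdeI cuts after base 2 of each site, so after position 116.
Combined cut positions: 31, 68, 116, 234.
Circular molecule, 4 cuts → 4 fragments:
  32–68 → 37 bp
  69–116 → 48 bp
  117–234 → 118 bp
  235–239 then 1–31 → 5 + 31 = 36 bp
Sorted largest to smallest: 118, 48, 37, 36 bp.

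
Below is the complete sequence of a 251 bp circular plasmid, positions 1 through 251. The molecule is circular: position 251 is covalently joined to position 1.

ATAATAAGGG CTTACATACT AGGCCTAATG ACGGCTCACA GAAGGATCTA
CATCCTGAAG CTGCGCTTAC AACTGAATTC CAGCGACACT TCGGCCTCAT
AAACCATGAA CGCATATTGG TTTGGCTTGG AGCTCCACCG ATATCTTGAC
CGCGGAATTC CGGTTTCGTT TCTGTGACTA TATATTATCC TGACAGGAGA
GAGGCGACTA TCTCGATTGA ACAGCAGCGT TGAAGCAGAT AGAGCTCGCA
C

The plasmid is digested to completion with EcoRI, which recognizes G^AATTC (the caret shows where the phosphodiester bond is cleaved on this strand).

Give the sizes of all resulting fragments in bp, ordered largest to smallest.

EcoRI sites (GAATTC) start at positions 75, 155.
EcoRI cuts after the first base of each site, so after positions 75, 155.
Circular molecule, 2 cuts → 2 fragments:
  76–155 → 80 bp
  156–251 then 1–75 → 96 + 75 = 171 bp
Sorted largest to smallest: 171, 80 bp.

171, 80 bp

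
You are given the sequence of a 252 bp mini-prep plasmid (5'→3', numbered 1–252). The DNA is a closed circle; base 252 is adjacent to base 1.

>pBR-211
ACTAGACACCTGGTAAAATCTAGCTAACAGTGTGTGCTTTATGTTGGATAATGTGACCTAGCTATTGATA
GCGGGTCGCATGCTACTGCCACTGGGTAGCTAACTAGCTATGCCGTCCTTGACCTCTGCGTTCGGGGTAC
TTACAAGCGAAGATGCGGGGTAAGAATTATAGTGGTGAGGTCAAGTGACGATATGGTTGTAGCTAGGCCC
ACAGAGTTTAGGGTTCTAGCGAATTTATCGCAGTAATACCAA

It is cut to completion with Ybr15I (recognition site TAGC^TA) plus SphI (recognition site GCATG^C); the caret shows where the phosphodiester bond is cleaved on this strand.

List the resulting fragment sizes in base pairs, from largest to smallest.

Ybr15I sites (TAGCTA) start at positions 21, 59, 97, 105, 200.
Ybr15I cuts after base 4 of each site, so after positions 24, 62, 100, 108, 203.
The SphI site (GCATGC) starts at position 78.
SphI cuts after base 5 of each site (before the last base), so after position 82.
Combined cut positions: 24, 62, 82, 100, 108, 203.
Circular molecule, 6 cuts → 6 fragments:
  25–62 → 38 bp
  63–82 → 20 bp
  83–100 → 18 bp
  101–108 → 8 bp
  109–203 → 95 bp
  204–252 then 1–24 → 49 + 24 = 73 bp
Sorted largest to smallest: 95, 73, 38, 20, 18, 8 bp.

95, 73, 38, 20, 18, 8 bp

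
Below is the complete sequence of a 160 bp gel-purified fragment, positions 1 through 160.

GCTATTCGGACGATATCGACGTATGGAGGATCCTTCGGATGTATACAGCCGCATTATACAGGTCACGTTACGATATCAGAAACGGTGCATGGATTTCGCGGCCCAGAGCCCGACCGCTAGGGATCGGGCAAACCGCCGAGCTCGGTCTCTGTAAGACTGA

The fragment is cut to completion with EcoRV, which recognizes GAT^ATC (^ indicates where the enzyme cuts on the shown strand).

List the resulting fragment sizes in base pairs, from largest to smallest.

86, 60, 14 bp

EcoRV sites (GATATC) start at positions 12, 72.
EcoRV cuts after base 3 of each site, so after positions 14, 74.
Linear molecule, 2 cuts → 3 fragments:
  1–14 → 14 bp
  15–74 → 60 bp
  75–160 → 86 bp
Sorted largest to smallest: 86, 60, 14 bp.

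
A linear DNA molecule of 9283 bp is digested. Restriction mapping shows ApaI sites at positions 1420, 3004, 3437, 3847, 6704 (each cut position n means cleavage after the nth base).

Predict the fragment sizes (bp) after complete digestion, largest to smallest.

2857, 2579, 1584, 1420, 433, 410 bp

Linear molecule, 5 cuts → 6 fragments:
  1420 − 0 = 1420 bp
  3004 − 1420 = 1584 bp
  3437 − 3004 = 433 bp
  3847 − 3437 = 410 bp
  6704 − 3847 = 2857 bp
  9283 − 6704 = 2579 bp
Sorted largest to smallest: 2857, 2579, 1584, 1420, 433, 410 bp.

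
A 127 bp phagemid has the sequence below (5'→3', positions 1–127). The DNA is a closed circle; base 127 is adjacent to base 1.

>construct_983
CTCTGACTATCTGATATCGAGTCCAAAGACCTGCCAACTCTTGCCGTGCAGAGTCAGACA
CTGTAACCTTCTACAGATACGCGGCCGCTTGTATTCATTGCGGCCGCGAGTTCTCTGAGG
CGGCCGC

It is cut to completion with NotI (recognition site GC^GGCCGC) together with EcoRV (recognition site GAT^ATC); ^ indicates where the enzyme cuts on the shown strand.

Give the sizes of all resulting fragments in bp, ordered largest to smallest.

NotI sites (GCGGCCGC) start at positions 81, 100, 120.
NotI cuts after base 2 of each site, so after positions 82, 101, 121.
The EcoRV site (GATATC) starts at position 13.
EcoRV cuts after base 3 of each site, so after position 15.
Combined cut positions: 15, 82, 101, 121.
Circular molecule, 4 cuts → 4 fragments:
  16–82 → 67 bp
  83–101 → 19 bp
  102–121 → 20 bp
  122–127 then 1–15 → 6 + 15 = 21 bp
Sorted largest to smallest: 67, 21, 20, 19 bp.

67, 21, 20, 19 bp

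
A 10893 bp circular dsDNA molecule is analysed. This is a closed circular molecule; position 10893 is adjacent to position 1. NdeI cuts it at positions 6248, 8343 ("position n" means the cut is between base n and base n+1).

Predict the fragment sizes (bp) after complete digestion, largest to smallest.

Circular molecule, 2 cuts → 2 fragments:
  8343 − 6248 = 2095 bp
  wrap: 10893 − 8343 + 6248 = 8798 bp
Sorted largest to smallest: 8798, 2095 bp.

8798, 2095 bp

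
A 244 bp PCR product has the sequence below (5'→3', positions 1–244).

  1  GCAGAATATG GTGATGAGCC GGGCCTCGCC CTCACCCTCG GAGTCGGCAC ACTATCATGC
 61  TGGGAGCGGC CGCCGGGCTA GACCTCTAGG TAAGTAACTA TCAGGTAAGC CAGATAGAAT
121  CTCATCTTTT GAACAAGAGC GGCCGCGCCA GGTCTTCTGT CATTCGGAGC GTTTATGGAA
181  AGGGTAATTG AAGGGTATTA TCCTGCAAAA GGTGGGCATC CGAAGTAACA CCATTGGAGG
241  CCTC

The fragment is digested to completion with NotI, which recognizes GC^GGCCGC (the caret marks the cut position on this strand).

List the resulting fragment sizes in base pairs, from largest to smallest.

104, 73, 67 bp

NotI sites (GCGGCCGC) start at positions 66, 139.
NotI cuts after base 2 of each site, so after positions 67, 140.
Linear molecule, 2 cuts → 3 fragments:
  1–67 → 67 bp
  68–140 → 73 bp
  141–244 → 104 bp
Sorted largest to smallest: 104, 73, 67 bp.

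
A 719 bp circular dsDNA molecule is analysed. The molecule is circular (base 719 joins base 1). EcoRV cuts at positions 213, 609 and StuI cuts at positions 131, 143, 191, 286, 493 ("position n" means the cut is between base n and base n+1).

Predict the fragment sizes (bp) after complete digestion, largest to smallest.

Combined cut positions (sorted): 131, 143, 191, 213, 286, 493, 609.
Circular molecule, 7 cuts → 7 fragments:
  143 − 131 = 12 bp
  191 − 143 = 48 bp
  213 − 191 = 22 bp
  286 − 213 = 73 bp
  493 − 286 = 207 bp
  609 − 493 = 116 bp
  wrap: 719 − 609 + 131 = 241 bp
Sorted largest to smallest: 241, 207, 116, 73, 48, 22, 12 bp.

241, 207, 116, 73, 48, 22, 12 bp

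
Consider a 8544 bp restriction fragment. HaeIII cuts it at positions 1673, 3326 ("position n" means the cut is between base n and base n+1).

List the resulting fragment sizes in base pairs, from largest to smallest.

5218, 1673, 1653 bp

Linear molecule, 2 cuts → 3 fragments:
  1673 − 0 = 1673 bp
  3326 − 1673 = 1653 bp
  8544 − 3326 = 5218 bp
Sorted largest to smallest: 5218, 1673, 1653 bp.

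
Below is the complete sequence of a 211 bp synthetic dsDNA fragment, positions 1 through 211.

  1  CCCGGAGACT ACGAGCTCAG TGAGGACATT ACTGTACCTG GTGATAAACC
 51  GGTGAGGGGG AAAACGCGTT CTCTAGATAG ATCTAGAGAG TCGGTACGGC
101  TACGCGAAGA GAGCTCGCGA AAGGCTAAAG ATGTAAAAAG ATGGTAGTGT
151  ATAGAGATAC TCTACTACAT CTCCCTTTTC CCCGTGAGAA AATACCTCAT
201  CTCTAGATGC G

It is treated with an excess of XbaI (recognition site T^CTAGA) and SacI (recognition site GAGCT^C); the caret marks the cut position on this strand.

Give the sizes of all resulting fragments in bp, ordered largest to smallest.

XbaI sites (TCTAGA) start at positions 72, 82, 202.
XbaI cuts after the first base of each site, so after positions 72, 82, 202.
SacI sites (GAGCTC) start at positions 13, 111.
SacI cuts after base 5 of each site (before the last base), so after positions 17, 115.
Combined cut positions: 17, 72, 82, 115, 202.
Linear molecule, 5 cuts → 6 fragments:
  1–17 → 17 bp
  18–72 → 55 bp
  73–82 → 10 bp
  83–115 → 33 bp
  116–202 → 87 bp
  203–211 → 9 bp
Sorted largest to smallest: 87, 55, 33, 17, 10, 9 bp.

87, 55, 33, 17, 10, 9 bp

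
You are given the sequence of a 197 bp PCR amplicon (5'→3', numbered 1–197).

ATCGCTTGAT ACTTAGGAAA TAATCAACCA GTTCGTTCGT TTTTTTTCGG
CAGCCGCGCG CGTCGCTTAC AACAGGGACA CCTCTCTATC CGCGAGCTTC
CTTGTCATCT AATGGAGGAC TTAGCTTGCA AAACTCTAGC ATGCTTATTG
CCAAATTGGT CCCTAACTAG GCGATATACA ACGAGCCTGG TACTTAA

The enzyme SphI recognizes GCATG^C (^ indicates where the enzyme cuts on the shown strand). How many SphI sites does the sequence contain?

GCATGC occurs starting at position 139.
SphI cuts at 1 site.

1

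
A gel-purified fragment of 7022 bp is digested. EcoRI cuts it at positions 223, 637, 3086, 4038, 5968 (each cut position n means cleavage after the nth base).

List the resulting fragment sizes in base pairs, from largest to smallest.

2449, 1930, 1054, 952, 414, 223 bp

Linear molecule, 5 cuts → 6 fragments:
  223 − 0 = 223 bp
  637 − 223 = 414 bp
  3086 − 637 = 2449 bp
  4038 − 3086 = 952 bp
  5968 − 4038 = 1930 bp
  7022 − 5968 = 1054 bp
Sorted largest to smallest: 2449, 1930, 1054, 952, 414, 223 bp.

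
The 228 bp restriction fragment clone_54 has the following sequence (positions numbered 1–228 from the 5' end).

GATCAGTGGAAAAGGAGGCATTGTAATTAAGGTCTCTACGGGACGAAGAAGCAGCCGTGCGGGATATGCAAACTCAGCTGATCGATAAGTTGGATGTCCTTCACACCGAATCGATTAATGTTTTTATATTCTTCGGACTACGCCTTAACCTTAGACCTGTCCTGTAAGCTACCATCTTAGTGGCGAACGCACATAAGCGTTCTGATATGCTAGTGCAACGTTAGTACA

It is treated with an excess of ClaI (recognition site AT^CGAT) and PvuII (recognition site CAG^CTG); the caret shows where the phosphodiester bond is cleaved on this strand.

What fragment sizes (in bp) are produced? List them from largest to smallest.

117, 77, 29, 5 bp

ClaI sites (ATCGAT) start at positions 81, 110.
ClaI cuts after base 2 of each site, so after positions 82, 111.
The PvuII site (CAGCTG) starts at position 75.
PvuII cuts after base 3 of each site, so after position 77.
Combined cut positions: 77, 82, 111.
Linear molecule, 3 cuts → 4 fragments:
  1–77 → 77 bp
  78–82 → 5 bp
  83–111 → 29 bp
  112–228 → 117 bp
Sorted largest to smallest: 117, 77, 29, 5 bp.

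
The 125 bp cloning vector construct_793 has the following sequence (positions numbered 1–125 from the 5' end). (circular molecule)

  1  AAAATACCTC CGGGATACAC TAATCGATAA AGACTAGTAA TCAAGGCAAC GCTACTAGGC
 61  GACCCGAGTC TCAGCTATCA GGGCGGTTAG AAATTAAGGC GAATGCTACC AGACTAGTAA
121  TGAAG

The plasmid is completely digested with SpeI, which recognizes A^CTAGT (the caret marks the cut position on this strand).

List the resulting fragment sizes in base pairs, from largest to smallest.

SpeI sites (ACTAGT) start at positions 33, 113.
SpeI cuts after the first base of each site, so after positions 33, 113.
Circular molecule, 2 cuts → 2 fragments:
  34–113 → 80 bp
  114–125 then 1–33 → 12 + 33 = 45 bp
Sorted largest to smallest: 80, 45 bp.

80, 45 bp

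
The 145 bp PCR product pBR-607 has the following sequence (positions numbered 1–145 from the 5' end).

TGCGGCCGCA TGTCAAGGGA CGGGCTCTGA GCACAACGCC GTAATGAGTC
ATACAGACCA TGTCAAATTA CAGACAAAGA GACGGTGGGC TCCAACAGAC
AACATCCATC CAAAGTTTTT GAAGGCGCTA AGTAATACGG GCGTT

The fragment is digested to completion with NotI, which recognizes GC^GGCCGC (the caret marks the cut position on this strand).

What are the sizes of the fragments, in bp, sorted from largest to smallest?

The NotI site (GCGGCCGC) starts at position 2.
NotI cuts after base 2 of each site, so after position 3.
Linear molecule, 1 cut → 2 fragments:
  1–3 → 3 bp
  4–145 → 142 bp
Sorted largest to smallest: 142, 3 bp.

142, 3 bp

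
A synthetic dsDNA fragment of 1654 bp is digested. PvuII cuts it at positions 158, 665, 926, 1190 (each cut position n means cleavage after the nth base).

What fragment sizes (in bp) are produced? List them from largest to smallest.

Linear molecule, 4 cuts → 5 fragments:
  158 − 0 = 158 bp
  665 − 158 = 507 bp
  926 − 665 = 261 bp
  1190 − 926 = 264 bp
  1654 − 1190 = 464 bp
Sorted largest to smallest: 507, 464, 264, 261, 158 bp.

507, 464, 264, 261, 158 bp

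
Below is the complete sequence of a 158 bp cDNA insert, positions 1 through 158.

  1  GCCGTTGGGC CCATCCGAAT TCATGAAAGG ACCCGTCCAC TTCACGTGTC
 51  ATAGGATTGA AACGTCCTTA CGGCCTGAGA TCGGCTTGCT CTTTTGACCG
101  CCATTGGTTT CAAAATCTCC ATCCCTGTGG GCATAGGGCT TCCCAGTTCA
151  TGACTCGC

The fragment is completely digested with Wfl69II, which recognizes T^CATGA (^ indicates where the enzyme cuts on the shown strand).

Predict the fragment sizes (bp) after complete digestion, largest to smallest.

Wfl69II sites (TCATGA) start at positions 21, 148.
Wfl69II cuts after the first base of each site, so after positions 21, 148.
Linear molecule, 2 cuts → 3 fragments:
  1–21 → 21 bp
  22–148 → 127 bp
  149–158 → 10 bp
Sorted largest to smallest: 127, 21, 10 bp.

127, 21, 10 bp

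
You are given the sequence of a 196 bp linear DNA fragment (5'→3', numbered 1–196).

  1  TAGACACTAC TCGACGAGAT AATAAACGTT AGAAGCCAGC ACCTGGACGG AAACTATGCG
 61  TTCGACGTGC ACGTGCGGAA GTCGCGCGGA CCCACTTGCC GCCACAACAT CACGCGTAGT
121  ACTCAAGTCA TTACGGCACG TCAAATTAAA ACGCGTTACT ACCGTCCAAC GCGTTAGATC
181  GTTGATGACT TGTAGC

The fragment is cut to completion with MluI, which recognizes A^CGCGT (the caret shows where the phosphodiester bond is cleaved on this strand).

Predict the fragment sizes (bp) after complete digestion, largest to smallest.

MluI sites (ACGCGT) start at positions 112, 151, 169.
MluI cuts after the first base of each site, so after positions 112, 151, 169.
Linear molecule, 3 cuts → 4 fragments:
  1–112 → 112 bp
  113–151 → 39 bp
  152–169 → 18 bp
  170–196 → 27 bp
Sorted largest to smallest: 112, 39, 27, 18 bp.

112, 39, 27, 18 bp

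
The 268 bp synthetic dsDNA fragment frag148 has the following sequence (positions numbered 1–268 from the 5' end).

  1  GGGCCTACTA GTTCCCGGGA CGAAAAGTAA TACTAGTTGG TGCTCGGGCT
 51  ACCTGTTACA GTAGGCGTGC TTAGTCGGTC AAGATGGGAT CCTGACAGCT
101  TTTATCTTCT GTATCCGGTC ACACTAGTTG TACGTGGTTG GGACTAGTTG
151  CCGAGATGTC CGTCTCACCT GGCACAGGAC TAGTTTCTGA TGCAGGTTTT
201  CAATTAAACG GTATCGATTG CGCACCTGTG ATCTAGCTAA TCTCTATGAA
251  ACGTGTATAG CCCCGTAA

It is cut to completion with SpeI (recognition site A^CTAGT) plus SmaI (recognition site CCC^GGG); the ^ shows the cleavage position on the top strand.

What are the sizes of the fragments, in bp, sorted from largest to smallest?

91, 89, 36, 20, 16, 9, 7 bp

SpeI sites (ACTAGT) start at positions 7, 32, 123, 143, 179.
SpeI cuts after the first base of each site, so after positions 7, 32, 123, 143, 179.
The SmaI site (CCCGGG) starts at position 14.
SmaI cuts after base 3 of each site, so after position 16.
Combined cut positions: 7, 16, 32, 123, 143, 179.
Linear molecule, 6 cuts → 7 fragments:
  1–7 → 7 bp
  8–16 → 9 bp
  17–32 → 16 bp
  33–123 → 91 bp
  124–143 → 20 bp
  144–179 → 36 bp
  180–268 → 89 bp
Sorted largest to smallest: 91, 89, 36, 20, 16, 9, 7 bp.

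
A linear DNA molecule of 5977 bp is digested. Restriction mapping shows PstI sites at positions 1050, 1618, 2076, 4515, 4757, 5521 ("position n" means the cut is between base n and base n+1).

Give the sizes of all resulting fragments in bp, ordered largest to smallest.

2439, 1050, 764, 568, 458, 456, 242 bp

Linear molecule, 6 cuts → 7 fragments:
  1050 − 0 = 1050 bp
  1618 − 1050 = 568 bp
  2076 − 1618 = 458 bp
  4515 − 2076 = 2439 bp
  4757 − 4515 = 242 bp
  5521 − 4757 = 764 bp
  5977 − 5521 = 456 bp
Sorted largest to smallest: 2439, 1050, 764, 568, 458, 456, 242 bp.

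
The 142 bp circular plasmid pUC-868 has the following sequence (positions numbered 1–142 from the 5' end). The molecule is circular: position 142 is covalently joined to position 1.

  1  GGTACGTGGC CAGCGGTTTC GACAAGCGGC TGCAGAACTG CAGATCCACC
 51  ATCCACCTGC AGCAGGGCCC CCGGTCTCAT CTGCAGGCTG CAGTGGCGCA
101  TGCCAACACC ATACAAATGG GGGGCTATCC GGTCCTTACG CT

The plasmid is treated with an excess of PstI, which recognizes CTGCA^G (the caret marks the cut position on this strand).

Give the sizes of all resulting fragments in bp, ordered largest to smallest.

84, 24, 19, 8, 7 bp

PstI sites (CTGCAG) start at positions 30, 38, 57, 81, 88.
PstI cuts after base 5 of each site (before the last base), so after positions 34, 42, 61, 85, 92.
Circular molecule, 5 cuts → 5 fragments:
  35–42 → 8 bp
  43–61 → 19 bp
  62–85 → 24 bp
  86–92 → 7 bp
  93–142 then 1–34 → 50 + 34 = 84 bp
Sorted largest to smallest: 84, 24, 19, 8, 7 bp.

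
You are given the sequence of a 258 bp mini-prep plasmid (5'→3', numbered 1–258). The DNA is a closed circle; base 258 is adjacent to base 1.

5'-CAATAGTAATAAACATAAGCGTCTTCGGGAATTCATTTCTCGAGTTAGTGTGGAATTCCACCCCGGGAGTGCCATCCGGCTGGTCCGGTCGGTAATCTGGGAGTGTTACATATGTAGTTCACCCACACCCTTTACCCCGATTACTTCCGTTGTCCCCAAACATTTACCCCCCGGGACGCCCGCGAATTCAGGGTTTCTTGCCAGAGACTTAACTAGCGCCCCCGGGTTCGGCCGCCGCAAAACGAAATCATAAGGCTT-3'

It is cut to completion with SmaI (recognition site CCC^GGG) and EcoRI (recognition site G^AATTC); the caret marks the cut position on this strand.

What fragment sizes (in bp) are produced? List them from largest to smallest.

108, 64, 39, 24, 12, 11 bp

SmaI sites (CCCGGG) start at positions 62, 170, 221.
SmaI cuts after base 3 of each site, so after positions 64, 172, 223.
EcoRI sites (GAATTC) start at positions 29, 53, 184.
EcoRI cuts after the first base of each site, so after positions 29, 53, 184.
Combined cut positions: 29, 53, 64, 172, 184, 223.
Circular molecule, 6 cuts → 6 fragments:
  30–53 → 24 bp
  54–64 → 11 bp
  65–172 → 108 bp
  173–184 → 12 bp
  185–223 → 39 bp
  224–258 then 1–29 → 35 + 29 = 64 bp
Sorted largest to smallest: 108, 64, 39, 24, 12, 11 bp.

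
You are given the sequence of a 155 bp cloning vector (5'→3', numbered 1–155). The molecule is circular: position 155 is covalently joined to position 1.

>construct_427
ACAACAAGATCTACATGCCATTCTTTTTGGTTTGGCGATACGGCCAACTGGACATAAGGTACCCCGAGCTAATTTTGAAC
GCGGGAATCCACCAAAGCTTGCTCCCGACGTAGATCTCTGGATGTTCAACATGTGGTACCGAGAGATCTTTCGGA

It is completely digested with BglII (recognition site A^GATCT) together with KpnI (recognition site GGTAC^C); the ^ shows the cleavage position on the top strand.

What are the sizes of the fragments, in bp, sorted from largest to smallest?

55, 50, 27, 18, 5 bp

BglII sites (AGATCT) start at positions 7, 112, 144.
BglII cuts after the first base of each site, so after positions 7, 112, 144.
KpnI sites (GGTACC) start at positions 58, 135.
KpnI cuts after base 5 of each site (before the last base), so after positions 62, 139.
Combined cut positions: 7, 62, 112, 139, 144.
Circular molecule, 5 cuts → 5 fragments:
  8–62 → 55 bp
  63–112 → 50 bp
  113–139 → 27 bp
  140–144 → 5 bp
  145–155 then 1–7 → 11 + 7 = 18 bp
Sorted largest to smallest: 55, 50, 27, 18, 5 bp.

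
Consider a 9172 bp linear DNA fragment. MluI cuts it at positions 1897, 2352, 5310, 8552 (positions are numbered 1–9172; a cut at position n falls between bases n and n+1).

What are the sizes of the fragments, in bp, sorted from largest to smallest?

3242, 2958, 1897, 620, 455 bp

Linear molecule, 4 cuts → 5 fragments:
  1897 − 0 = 1897 bp
  2352 − 1897 = 455 bp
  5310 − 2352 = 2958 bp
  8552 − 5310 = 3242 bp
  9172 − 8552 = 620 bp
Sorted largest to smallest: 3242, 2958, 1897, 620, 455 bp.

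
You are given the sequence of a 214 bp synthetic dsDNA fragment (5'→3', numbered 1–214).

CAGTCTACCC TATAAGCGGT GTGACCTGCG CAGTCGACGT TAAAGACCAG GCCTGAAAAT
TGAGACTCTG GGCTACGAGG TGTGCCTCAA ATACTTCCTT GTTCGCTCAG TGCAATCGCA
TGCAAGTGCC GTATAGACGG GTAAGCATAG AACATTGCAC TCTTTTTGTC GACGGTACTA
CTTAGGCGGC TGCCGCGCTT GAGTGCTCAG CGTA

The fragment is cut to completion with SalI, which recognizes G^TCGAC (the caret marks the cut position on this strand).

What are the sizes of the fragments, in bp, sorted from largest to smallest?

135, 46, 33 bp

SalI sites (GTCGAC) start at positions 33, 168.
SalI cuts after the first base of each site, so after positions 33, 168.
Linear molecule, 2 cuts → 3 fragments:
  1–33 → 33 bp
  34–168 → 135 bp
  169–214 → 46 bp
Sorted largest to smallest: 135, 46, 33 bp.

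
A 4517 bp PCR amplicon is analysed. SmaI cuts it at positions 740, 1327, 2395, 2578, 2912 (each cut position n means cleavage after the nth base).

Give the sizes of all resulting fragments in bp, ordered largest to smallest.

1605, 1068, 740, 587, 334, 183 bp

Linear molecule, 5 cuts → 6 fragments:
  740 − 0 = 740 bp
  1327 − 740 = 587 bp
  2395 − 1327 = 1068 bp
  2578 − 2395 = 183 bp
  2912 − 2578 = 334 bp
  4517 − 2912 = 1605 bp
Sorted largest to smallest: 1605, 1068, 740, 587, 334, 183 bp.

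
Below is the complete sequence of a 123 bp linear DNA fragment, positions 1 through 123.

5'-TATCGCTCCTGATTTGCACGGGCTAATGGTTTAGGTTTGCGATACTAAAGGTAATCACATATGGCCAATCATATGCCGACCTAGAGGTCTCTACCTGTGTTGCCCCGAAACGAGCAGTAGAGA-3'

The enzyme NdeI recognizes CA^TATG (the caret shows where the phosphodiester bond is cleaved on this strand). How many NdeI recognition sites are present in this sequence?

2

CATATG occurs starting at positions 58, 70.
NdeI cuts at 2 sites.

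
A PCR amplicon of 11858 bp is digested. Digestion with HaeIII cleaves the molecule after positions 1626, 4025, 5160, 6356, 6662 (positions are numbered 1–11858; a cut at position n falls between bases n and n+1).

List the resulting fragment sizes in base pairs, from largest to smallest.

5196, 2399, 1626, 1196, 1135, 306 bp

Linear molecule, 5 cuts → 6 fragments:
  1626 − 0 = 1626 bp
  4025 − 1626 = 2399 bp
  5160 − 4025 = 1135 bp
  6356 − 5160 = 1196 bp
  6662 − 6356 = 306 bp
  11858 − 6662 = 5196 bp
Sorted largest to smallest: 5196, 2399, 1626, 1196, 1135, 306 bp.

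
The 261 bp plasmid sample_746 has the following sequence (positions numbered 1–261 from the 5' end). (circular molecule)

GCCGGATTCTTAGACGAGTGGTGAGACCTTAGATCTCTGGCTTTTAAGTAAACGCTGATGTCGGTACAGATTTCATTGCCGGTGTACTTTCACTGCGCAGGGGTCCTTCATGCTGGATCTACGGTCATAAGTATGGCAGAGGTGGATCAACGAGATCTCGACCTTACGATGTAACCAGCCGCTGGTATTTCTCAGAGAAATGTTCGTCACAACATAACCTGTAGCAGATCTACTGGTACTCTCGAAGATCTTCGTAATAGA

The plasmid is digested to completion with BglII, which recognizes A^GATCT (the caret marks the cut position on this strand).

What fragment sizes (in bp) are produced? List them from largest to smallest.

BglII sites (AGATCT) start at positions 31, 153, 226, 246.
BglII cuts after the first base of each site, so after positions 31, 153, 226, 246.
Circular molecule, 4 cuts → 4 fragments:
  32–153 → 122 bp
  154–226 → 73 bp
  227–246 → 20 bp
  247–261 then 1–31 → 15 + 31 = 46 bp
Sorted largest to smallest: 122, 73, 46, 20 bp.

122, 73, 46, 20 bp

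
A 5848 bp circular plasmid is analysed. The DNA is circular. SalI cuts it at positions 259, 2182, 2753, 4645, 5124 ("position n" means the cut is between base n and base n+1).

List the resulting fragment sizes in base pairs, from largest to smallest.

Circular molecule, 5 cuts → 5 fragments:
  2182 − 259 = 1923 bp
  2753 − 2182 = 571 bp
  4645 − 2753 = 1892 bp
  5124 − 4645 = 479 bp
  wrap: 5848 − 5124 + 259 = 983 bp
Sorted largest to smallest: 1923, 1892, 983, 571, 479 bp.

1923, 1892, 983, 571, 479 bp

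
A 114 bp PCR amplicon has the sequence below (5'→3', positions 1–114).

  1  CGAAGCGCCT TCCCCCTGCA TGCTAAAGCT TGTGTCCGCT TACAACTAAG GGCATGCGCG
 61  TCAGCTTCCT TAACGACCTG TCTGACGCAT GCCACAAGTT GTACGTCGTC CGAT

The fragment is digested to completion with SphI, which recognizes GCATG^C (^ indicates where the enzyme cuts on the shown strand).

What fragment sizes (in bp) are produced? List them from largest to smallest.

SphI sites (GCATGC) start at positions 18, 52, 87.
SphI cuts after base 5 of each site (before the last base), so after positions 22, 56, 91.
Linear molecule, 3 cuts → 4 fragments:
  1–22 → 22 bp
  23–56 → 34 bp
  57–91 → 35 bp
  92–114 → 23 bp
Sorted largest to smallest: 35, 34, 23, 22 bp.

35, 34, 23, 22 bp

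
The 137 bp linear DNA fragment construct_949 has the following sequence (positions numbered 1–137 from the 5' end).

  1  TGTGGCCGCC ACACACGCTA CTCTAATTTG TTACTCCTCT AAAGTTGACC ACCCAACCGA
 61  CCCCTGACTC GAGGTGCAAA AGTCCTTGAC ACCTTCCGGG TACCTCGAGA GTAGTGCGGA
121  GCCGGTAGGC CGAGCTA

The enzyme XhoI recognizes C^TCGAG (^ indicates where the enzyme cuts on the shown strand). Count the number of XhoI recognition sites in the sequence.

2

CTCGAG occurs starting at positions 68, 104.
XhoI cuts at 2 sites.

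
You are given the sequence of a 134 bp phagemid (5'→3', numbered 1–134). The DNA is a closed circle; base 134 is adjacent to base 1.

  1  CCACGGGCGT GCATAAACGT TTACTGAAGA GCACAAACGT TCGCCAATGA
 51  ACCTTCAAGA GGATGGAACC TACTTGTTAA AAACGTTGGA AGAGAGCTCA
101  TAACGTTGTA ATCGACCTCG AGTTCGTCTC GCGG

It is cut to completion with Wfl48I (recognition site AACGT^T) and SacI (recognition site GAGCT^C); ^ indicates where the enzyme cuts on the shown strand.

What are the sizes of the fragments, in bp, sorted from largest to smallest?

Wfl48I sites (AACGTT) start at positions 16, 36, 82, 102.
Wfl48I cuts after base 5 of each site (before the last base), so after positions 20, 40, 86, 106.
The SacI site (GAGCTC) starts at position 94.
SacI cuts after base 5 of each site (before the last base), so after position 98.
Combined cut positions: 20, 40, 86, 98, 106.
Circular molecule, 5 cuts → 5 fragments:
  21–40 → 20 bp
  41–86 → 46 bp
  87–98 → 12 bp
  99–106 → 8 bp
  107–134 then 1–20 → 28 + 20 = 48 bp
Sorted largest to smallest: 48, 46, 20, 12, 8 bp.

48, 46, 20, 12, 8 bp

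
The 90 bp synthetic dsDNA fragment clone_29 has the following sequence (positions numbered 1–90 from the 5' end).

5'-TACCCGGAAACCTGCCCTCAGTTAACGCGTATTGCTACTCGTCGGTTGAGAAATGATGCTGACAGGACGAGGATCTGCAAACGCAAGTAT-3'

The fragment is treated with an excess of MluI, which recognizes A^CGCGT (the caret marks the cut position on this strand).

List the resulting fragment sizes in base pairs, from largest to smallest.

The MluI site (ACGCGT) starts at position 25.
MluI cuts after the first base of each site, so after position 25.
Linear molecule, 1 cut → 2 fragments:
  1–25 → 25 bp
  26–90 → 65 bp
Sorted largest to smallest: 65, 25 bp.

65, 25 bp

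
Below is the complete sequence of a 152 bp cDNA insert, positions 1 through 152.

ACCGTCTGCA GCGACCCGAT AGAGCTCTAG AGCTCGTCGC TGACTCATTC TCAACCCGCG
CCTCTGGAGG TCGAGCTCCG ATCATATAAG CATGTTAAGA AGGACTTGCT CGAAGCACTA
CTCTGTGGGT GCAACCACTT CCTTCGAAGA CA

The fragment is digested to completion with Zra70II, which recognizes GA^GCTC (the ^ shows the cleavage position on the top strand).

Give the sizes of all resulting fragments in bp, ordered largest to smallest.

78, 43, 23, 8 bp

Zra70II sites (GAGCTC) start at positions 22, 30, 73.
Zra70II cuts after base 2 of each site, so after positions 23, 31, 74.
Linear molecule, 3 cuts → 4 fragments:
  1–23 → 23 bp
  24–31 → 8 bp
  32–74 → 43 bp
  75–152 → 78 bp
Sorted largest to smallest: 78, 43, 23, 8 bp.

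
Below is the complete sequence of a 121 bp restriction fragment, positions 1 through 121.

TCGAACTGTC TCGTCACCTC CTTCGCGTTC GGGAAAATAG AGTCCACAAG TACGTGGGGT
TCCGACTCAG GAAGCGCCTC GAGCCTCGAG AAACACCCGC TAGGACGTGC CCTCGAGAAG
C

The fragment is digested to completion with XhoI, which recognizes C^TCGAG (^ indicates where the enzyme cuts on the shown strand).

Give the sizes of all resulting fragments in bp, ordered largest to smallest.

XhoI sites (CTCGAG) start at positions 78, 85, 112.
XhoI cuts after the first base of each site, so after positions 78, 85, 112.
Linear molecule, 3 cuts → 4 fragments:
  1–78 → 78 bp
  79–85 → 7 bp
  86–112 → 27 bp
  113–121 → 9 bp
Sorted largest to smallest: 78, 27, 9, 7 bp.

78, 27, 9, 7 bp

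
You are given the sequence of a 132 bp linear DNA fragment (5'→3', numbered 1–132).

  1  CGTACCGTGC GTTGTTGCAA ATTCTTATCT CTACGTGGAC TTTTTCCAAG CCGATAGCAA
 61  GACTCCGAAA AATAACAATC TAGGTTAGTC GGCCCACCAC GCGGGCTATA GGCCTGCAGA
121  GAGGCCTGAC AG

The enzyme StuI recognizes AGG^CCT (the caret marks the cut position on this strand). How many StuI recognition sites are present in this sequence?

2

AGGCCT occurs starting at positions 110, 122.
StuI cuts at 2 sites.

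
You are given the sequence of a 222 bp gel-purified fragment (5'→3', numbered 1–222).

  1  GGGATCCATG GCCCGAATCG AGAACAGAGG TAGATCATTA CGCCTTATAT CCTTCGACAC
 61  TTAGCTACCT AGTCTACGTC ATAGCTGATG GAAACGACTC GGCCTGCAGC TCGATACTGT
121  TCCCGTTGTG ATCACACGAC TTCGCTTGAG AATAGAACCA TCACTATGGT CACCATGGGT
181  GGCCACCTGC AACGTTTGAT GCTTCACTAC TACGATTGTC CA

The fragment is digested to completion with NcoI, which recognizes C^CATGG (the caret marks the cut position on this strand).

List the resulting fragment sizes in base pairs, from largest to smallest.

NcoI sites (CCATGG) start at positions 6, 173.
NcoI cuts after the first base of each site, so after positions 6, 173.
Linear molecule, 2 cuts → 3 fragments:
  1–6 → 6 bp
  7–173 → 167 bp
  174–222 → 49 bp
Sorted largest to smallest: 167, 49, 6 bp.

167, 49, 6 bp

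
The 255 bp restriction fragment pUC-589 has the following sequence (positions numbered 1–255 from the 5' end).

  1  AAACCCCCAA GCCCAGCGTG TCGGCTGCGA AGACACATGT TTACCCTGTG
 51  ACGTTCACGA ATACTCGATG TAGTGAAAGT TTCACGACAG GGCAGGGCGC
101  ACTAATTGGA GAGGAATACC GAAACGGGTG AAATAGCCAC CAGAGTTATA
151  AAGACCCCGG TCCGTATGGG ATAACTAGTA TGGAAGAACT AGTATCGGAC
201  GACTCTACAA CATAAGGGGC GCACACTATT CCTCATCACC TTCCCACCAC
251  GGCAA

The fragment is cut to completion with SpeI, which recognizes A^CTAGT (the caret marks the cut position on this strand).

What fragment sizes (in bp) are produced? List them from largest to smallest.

174, 67, 14 bp

SpeI sites (ACTAGT) start at positions 174, 188.
SpeI cuts after the first base of each site, so after positions 174, 188.
Linear molecule, 2 cuts → 3 fragments:
  1–174 → 174 bp
  175–188 → 14 bp
  189–255 → 67 bp
Sorted largest to smallest: 174, 67, 14 bp.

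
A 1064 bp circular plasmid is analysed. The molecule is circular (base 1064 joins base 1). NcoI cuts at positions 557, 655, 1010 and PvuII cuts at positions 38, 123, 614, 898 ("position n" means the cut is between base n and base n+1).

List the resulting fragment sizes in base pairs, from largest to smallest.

Combined cut positions (sorted): 38, 123, 557, 614, 655, 898, 1010.
Circular molecule, 7 cuts → 7 fragments:
  123 − 38 = 85 bp
  557 − 123 = 434 bp
  614 − 557 = 57 bp
  655 − 614 = 41 bp
  898 − 655 = 243 bp
  1010 − 898 = 112 bp
  wrap: 1064 − 1010 + 38 = 92 bp
Sorted largest to smallest: 434, 243, 112, 92, 85, 57, 41 bp.

434, 243, 112, 92, 85, 57, 41 bp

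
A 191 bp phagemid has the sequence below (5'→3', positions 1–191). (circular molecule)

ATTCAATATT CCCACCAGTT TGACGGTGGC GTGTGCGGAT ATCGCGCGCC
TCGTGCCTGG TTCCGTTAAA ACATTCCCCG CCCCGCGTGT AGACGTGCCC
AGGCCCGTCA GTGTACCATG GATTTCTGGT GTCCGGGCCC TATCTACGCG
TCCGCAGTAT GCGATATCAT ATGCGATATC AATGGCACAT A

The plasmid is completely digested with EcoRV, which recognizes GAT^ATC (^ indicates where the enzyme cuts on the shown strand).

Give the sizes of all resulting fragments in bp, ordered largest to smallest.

EcoRV sites (GATATC) start at positions 38, 163, 175.
EcoRV cuts after base 3 of each site, so after positions 40, 165, 177.
Circular molecule, 3 cuts → 3 fragments:
  41–165 → 125 bp
  166–177 → 12 bp
  178–191 then 1–40 → 14 + 40 = 54 bp
Sorted largest to smallest: 125, 54, 12 bp.

125, 54, 12 bp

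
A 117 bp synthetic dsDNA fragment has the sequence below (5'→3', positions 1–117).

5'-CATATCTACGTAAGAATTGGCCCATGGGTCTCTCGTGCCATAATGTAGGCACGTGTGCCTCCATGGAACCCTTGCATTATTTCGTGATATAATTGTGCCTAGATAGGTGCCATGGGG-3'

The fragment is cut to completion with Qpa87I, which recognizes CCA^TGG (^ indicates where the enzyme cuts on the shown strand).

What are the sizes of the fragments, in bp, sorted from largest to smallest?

Qpa87I sites (CCATGG) start at positions 22, 61, 110.
Qpa87I cuts after base 3 of each site, so after positions 24, 63, 112.
Linear molecule, 3 cuts → 4 fragments:
  1–24 → 24 bp
  25–63 → 39 bp
  64–112 → 49 bp
  113–117 → 5 bp
Sorted largest to smallest: 49, 39, 24, 5 bp.

49, 39, 24, 5 bp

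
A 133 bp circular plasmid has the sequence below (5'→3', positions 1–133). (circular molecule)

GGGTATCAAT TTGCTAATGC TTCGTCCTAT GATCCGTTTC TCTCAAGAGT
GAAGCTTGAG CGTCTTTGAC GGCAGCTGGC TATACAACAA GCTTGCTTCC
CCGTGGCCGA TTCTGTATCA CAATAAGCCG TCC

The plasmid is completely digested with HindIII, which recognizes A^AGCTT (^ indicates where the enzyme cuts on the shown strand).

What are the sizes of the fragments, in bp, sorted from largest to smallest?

96, 37 bp

HindIII sites (AAGCTT) start at positions 52, 89.
HindIII cuts after the first base of each site, so after positions 52, 89.
Circular molecule, 2 cuts → 2 fragments:
  53–89 → 37 bp
  90–133 then 1–52 → 44 + 52 = 96 bp
Sorted largest to smallest: 96, 37 bp.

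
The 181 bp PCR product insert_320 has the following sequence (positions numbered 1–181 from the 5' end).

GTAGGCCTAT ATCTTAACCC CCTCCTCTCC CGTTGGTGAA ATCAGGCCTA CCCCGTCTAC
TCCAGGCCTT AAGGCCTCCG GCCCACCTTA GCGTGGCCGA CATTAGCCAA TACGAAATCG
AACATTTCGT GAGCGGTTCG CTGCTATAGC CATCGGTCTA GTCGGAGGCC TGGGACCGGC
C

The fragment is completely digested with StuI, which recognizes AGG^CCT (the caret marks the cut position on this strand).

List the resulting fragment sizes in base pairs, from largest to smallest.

StuI sites (AGGCCT) start at positions 3, 44, 64, 72, 166.
StuI cuts after base 3 of each site, so after positions 5, 46, 66, 74, 168.
Linear molecule, 5 cuts → 6 fragments:
  1–5 → 5 bp
  6–46 → 41 bp
  47–66 → 20 bp
  67–74 → 8 bp
  75–168 → 94 bp
  169–181 → 13 bp
Sorted largest to smallest: 94, 41, 20, 13, 8, 5 bp.

94, 41, 20, 13, 8, 5 bp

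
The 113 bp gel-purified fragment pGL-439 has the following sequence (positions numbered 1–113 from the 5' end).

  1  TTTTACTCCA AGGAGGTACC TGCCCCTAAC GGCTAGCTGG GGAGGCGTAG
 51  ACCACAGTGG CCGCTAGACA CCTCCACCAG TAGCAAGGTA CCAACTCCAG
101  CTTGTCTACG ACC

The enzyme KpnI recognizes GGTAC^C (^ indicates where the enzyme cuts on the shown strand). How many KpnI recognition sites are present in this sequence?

GGTACC occurs starting at positions 15, 87.
KpnI cuts at 2 sites.

2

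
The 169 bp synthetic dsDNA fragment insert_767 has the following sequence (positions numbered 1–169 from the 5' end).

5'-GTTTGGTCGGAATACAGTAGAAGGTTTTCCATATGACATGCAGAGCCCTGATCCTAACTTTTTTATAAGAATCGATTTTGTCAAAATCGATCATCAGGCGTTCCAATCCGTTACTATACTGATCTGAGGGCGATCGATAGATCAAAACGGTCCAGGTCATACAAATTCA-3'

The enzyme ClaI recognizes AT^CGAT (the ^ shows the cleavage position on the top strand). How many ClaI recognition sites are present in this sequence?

ATCGAT occurs starting at positions 71, 86, 133.
ClaI cuts at 3 sites.

3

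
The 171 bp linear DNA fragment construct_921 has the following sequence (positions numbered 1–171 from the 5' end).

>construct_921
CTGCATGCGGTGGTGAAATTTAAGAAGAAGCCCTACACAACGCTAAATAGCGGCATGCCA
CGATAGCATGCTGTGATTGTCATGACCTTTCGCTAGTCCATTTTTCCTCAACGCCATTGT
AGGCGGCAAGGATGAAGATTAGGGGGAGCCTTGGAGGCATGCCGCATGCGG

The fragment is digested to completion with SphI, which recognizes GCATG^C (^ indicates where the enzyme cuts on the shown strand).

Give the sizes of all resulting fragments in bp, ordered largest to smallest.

91, 50, 13, 7, 7, 3 bp

SphI sites (GCATGC) start at positions 3, 53, 66, 157, 164.
SphI cuts after base 5 of each site (before the last base), so after positions 7, 57, 70, 161, 168.
Linear molecule, 5 cuts → 6 fragments:
  1–7 → 7 bp
  8–57 → 50 bp
  58–70 → 13 bp
  71–161 → 91 bp
  162–168 → 7 bp
  169–171 → 3 bp
Sorted largest to smallest: 91, 50, 13, 7, 7, 3 bp.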